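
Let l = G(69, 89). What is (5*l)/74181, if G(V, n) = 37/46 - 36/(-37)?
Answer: 15125/126256062 ≈ 0.00011980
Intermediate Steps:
G(V, n) = 3025/1702 (G(V, n) = 37*(1/46) - 36*(-1/37) = 37/46 + 36/37 = 3025/1702)
l = 3025/1702 ≈ 1.7773
(5*l)/74181 = (5*(3025/1702))/74181 = (15125/1702)*(1/74181) = 15125/126256062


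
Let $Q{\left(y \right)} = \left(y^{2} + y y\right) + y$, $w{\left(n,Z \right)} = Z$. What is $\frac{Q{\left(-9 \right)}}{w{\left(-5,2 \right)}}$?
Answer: $\frac{153}{2} \approx 76.5$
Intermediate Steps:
$Q{\left(y \right)} = y + 2 y^{2}$ ($Q{\left(y \right)} = \left(y^{2} + y^{2}\right) + y = 2 y^{2} + y = y + 2 y^{2}$)
$\frac{Q{\left(-9 \right)}}{w{\left(-5,2 \right)}} = \frac{\left(-9\right) \left(1 + 2 \left(-9\right)\right)}{2} = - 9 \left(1 - 18\right) \frac{1}{2} = \left(-9\right) \left(-17\right) \frac{1}{2} = 153 \cdot \frac{1}{2} = \frac{153}{2}$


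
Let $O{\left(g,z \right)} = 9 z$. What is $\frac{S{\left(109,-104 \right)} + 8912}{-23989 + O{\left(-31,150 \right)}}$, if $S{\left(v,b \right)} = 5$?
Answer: $- \frac{8917}{22639} \approx -0.39388$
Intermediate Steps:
$\frac{S{\left(109,-104 \right)} + 8912}{-23989 + O{\left(-31,150 \right)}} = \frac{5 + 8912}{-23989 + 9 \cdot 150} = \frac{8917}{-23989 + 1350} = \frac{8917}{-22639} = 8917 \left(- \frac{1}{22639}\right) = - \frac{8917}{22639}$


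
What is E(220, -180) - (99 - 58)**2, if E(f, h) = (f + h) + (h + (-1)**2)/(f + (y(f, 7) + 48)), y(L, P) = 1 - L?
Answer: -80588/49 ≈ -1644.7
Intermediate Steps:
E(f, h) = 1/49 + f + 50*h/49 (E(f, h) = (f + h) + (h + (-1)**2)/(f + ((1 - f) + 48)) = (f + h) + (h + 1)/(f + (49 - f)) = (f + h) + (1 + h)/49 = (f + h) + (1 + h)*(1/49) = (f + h) + (1/49 + h/49) = 1/49 + f + 50*h/49)
E(220, -180) - (99 - 58)**2 = (1/49 + 220 + (50/49)*(-180)) - (99 - 58)**2 = (1/49 + 220 - 9000/49) - 1*41**2 = 1781/49 - 1*1681 = 1781/49 - 1681 = -80588/49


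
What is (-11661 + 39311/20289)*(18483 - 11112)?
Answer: -581205114126/6763 ≈ -8.5939e+7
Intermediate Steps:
(-11661 + 39311/20289)*(18483 - 11112) = (-11661 + 39311*(1/20289))*7371 = (-11661 + 39311/20289)*7371 = -236550718/20289*7371 = -581205114126/6763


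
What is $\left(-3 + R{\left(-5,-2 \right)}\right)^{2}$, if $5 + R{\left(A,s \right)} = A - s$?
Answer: $121$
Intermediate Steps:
$R{\left(A,s \right)} = -5 + A - s$ ($R{\left(A,s \right)} = -5 + \left(A - s\right) = -5 + A - s$)
$\left(-3 + R{\left(-5,-2 \right)}\right)^{2} = \left(-3 - 8\right)^{2} = \left(-11\right)^{2} = 121$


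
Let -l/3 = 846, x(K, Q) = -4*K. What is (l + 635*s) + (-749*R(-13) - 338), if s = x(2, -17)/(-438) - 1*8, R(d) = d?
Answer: 392579/219 ≈ 1792.6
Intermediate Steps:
l = -2538 (l = -3*846 = -2538)
s = -1748/219 (s = -4*2/(-438) - 1*8 = -8*(-1/438) - 8 = 4/219 - 8 = -1748/219 ≈ -7.9817)
(l + 635*s) + (-749*R(-13) - 338) = (-2538 + 635*(-1748/219)) + (-749*(-13) - 338) = (-2538 - 1109980/219) + (9737 - 338) = -1665802/219 + 9399 = 392579/219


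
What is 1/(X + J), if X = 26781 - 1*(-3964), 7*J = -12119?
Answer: 7/203096 ≈ 3.4466e-5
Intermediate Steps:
J = -12119/7 (J = (⅐)*(-12119) = -12119/7 ≈ -1731.3)
X = 30745 (X = 26781 + 3964 = 30745)
1/(X + J) = 1/(30745 - 12119/7) = 1/(203096/7) = 7/203096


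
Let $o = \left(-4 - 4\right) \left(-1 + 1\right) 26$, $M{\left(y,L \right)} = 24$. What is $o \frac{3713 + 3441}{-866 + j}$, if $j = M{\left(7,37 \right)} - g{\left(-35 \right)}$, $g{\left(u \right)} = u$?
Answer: $0$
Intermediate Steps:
$o = 0$ ($o = \left(-8\right) 0 \cdot 26 = 0 \cdot 26 = 0$)
$j = 59$ ($j = 24 - -35 = 24 + 35 = 59$)
$o \frac{3713 + 3441}{-866 + j} = 0 \frac{3713 + 3441}{-866 + 59} = 0 \frac{7154}{-807} = 0 \cdot 7154 \left(- \frac{1}{807}\right) = 0 \left(- \frac{7154}{807}\right) = 0$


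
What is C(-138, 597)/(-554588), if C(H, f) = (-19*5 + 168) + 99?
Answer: -43/138647 ≈ -0.00031014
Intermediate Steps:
C(H, f) = 172 (C(H, f) = (-95 + 168) + 99 = 73 + 99 = 172)
C(-138, 597)/(-554588) = 172/(-554588) = 172*(-1/554588) = -43/138647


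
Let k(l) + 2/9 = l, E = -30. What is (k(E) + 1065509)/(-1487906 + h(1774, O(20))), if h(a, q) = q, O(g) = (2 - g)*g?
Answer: -9589309/13394394 ≈ -0.71592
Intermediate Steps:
O(g) = g*(2 - g)
k(l) = -2/9 + l
(k(E) + 1065509)/(-1487906 + h(1774, O(20))) = ((-2/9 - 30) + 1065509)/(-1487906 + 20*(2 - 1*20)) = (-272/9 + 1065509)/(-1487906 + 20*(2 - 20)) = 9589309/(9*(-1487906 + 20*(-18))) = 9589309/(9*(-1487906 - 360)) = (9589309/9)/(-1488266) = (9589309/9)*(-1/1488266) = -9589309/13394394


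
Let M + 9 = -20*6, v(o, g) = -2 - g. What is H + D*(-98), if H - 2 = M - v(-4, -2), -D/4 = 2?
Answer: 657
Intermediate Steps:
D = -8 (D = -4*2 = -8)
M = -129 (M = -9 - 20*6 = -9 - 120 = -129)
H = -127 (H = 2 + (-129 - (-2 - 1*(-2))) = 2 + (-129 - (-2 + 2)) = 2 + (-129 - 1*0) = 2 + (-129 + 0) = 2 - 129 = -127)
H + D*(-98) = -127 - 8*(-98) = -127 + 784 = 657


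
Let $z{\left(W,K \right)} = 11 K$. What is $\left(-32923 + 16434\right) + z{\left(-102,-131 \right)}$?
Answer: $-17930$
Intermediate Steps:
$\left(-32923 + 16434\right) + z{\left(-102,-131 \right)} = \left(-32923 + 16434\right) + 11 \left(-131\right) = -16489 - 1441 = -17930$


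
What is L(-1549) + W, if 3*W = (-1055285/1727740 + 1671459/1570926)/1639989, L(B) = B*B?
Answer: 7265417096057534196463/3028012864901388 ≈ 2.3994e+6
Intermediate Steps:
L(B) = B²
W = 278927875/3028012864901388 (W = ((-1055285/1727740 + 1671459/1570926)/1639989)/3 = ((-1055285*1/1727740 + 1671459*(1/1570926))*(1/1639989))/3 = ((-30151/49364 + 557153/523642)*(1/1639989))/3 = ((836783625/1846361692)*(1/1639989))/3 = (⅓)*(278927875/1009337621633796) = 278927875/3028012864901388 ≈ 9.2116e-8)
L(-1549) + W = (-1549)² + 278927875/3028012864901388 = 2399401 + 278927875/3028012864901388 = 7265417096057534196463/3028012864901388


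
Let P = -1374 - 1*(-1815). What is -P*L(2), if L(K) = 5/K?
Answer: -2205/2 ≈ -1102.5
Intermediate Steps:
P = 441 (P = -1374 + 1815 = 441)
-P*L(2) = -441*5/2 = -1*2205/2 = -2205/2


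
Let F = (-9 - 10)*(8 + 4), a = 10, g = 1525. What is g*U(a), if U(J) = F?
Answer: -347700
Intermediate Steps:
F = -228 (F = -19*12 = -228)
U(J) = -228
g*U(a) = 1525*(-228) = -347700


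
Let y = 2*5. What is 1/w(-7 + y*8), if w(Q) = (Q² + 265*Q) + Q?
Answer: 1/24747 ≈ 4.0409e-5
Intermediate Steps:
y = 10
w(Q) = Q² + 266*Q
1/w(-7 + y*8) = 1/((-7 + 10*8)*(266 + (-7 + 10*8))) = 1/((-7 + 80)*(266 + (-7 + 80))) = 1/(73*(266 + 73)) = 1/(73*339) = 1/24747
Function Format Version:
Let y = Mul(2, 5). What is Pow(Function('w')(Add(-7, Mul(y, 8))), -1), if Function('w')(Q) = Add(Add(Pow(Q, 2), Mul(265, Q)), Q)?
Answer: Rational(1, 24747) ≈ 4.0409e-5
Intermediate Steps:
y = 10
Function('w')(Q) = Add(Pow(Q, 2), Mul(266, Q))
Pow(Function('w')(Add(-7, Mul(y, 8))), -1) = Pow(Mul(Add(-7, Mul(10, 8)), Add(266, Add(-7, Mul(10, 8)))), -1) = Pow(Mul(Add(-7, 80), Add(266, Add(-7, 80))), -1) = Pow(Mul(73, Add(266, 73)), -1) = Pow(Mul(73, 339), -1) = Pow(24747, -1) = Rational(1, 24747)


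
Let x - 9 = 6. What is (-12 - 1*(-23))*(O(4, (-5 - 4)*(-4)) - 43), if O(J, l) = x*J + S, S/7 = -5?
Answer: -198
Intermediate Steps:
S = -35 (S = 7*(-5) = -35)
x = 15 (x = 9 + 6 = 15)
O(J, l) = -35 + 15*J (O(J, l) = 15*J - 35 = -35 + 15*J)
(-12 - 1*(-23))*(O(4, (-5 - 4)*(-4)) - 43) = (-12 - 1*(-23))*((-35 + 15*4) - 43) = (-12 + 23)*((-35 + 60) - 43) = 11*(25 - 43) = 11*(-18) = -198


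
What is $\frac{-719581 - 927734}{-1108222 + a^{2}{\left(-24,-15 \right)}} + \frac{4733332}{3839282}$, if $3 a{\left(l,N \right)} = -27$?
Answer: $\frac{5784853041821}{2127232897381} \approx 2.7194$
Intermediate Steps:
$a{\left(l,N \right)} = -9$ ($a{\left(l,N \right)} = \frac{1}{3} \left(-27\right) = -9$)
$\frac{-719581 - 927734}{-1108222 + a^{2}{\left(-24,-15 \right)}} + \frac{4733332}{3839282} = \frac{-719581 - 927734}{-1108222 + \left(-9\right)^{2}} + \frac{4733332}{3839282} = \frac{-719581 - 927734}{-1108222 + 81} + 4733332 \cdot \frac{1}{3839282} = - \frac{1647315}{-1108141} + \frac{2366666}{1919641} = \left(-1647315\right) \left(- \frac{1}{1108141}\right) + \frac{2366666}{1919641} = \frac{1647315}{1108141} + \frac{2366666}{1919641} = \frac{5784853041821}{2127232897381}$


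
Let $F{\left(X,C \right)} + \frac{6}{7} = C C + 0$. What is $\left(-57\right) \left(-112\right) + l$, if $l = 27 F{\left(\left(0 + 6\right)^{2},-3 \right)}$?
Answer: $\frac{46227}{7} \approx 6603.9$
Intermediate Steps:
$F{\left(X,C \right)} = - \frac{6}{7} + C^{2}$ ($F{\left(X,C \right)} = - \frac{6}{7} + \left(C C + 0\right) = - \frac{6}{7} + \left(C^{2} + 0\right) = - \frac{6}{7} + C^{2}$)
$l = \frac{1539}{7}$ ($l = 27 \left(- \frac{6}{7} + \left(-3\right)^{2}\right) = 27 \left(- \frac{6}{7} + 9\right) = 27 \cdot \frac{57}{7} = \frac{1539}{7} \approx 219.86$)
$\left(-57\right) \left(-112\right) + l = \left(-57\right) \left(-112\right) + \frac{1539}{7} = 6384 + \frac{1539}{7} = \frac{46227}{7}$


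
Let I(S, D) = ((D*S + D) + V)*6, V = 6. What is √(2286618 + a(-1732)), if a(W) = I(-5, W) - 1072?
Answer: 5*√93086 ≈ 1525.5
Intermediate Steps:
I(S, D) = 36 + 6*D + 6*D*S (I(S, D) = ((D*S + D) + 6)*6 = ((D + D*S) + 6)*6 = (6 + D + D*S)*6 = 36 + 6*D + 6*D*S)
a(W) = -1036 - 24*W (a(W) = (36 + 6*W + 6*W*(-5)) - 1072 = (36 + 6*W - 30*W) - 1072 = (36 - 24*W) - 1072 = -1036 - 24*W)
√(2286618 + a(-1732)) = √(2286618 + (-1036 - 24*(-1732))) = √(2286618 + (-1036 + 41568)) = √(2286618 + 40532) = √2327150 = 5*√93086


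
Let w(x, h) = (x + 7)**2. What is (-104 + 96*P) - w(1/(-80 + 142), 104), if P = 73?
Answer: 26349751/3844 ≈ 6854.8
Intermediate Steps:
w(x, h) = (7 + x)**2
(-104 + 96*P) - w(1/(-80 + 142), 104) = (-104 + 96*73) - (7 + 1/(-80 + 142))**2 = (-104 + 7008) - (7 + 1/62)**2 = 6904 - (7 + 1/62)**2 = 6904 - (435/62)**2 = 6904 - 1*189225/3844 = 6904 - 189225/3844 = 26349751/3844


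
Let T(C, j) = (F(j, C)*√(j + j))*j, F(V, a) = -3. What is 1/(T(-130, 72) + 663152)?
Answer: 1/660560 ≈ 1.5139e-6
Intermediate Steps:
T(C, j) = -3*√2*j^(3/2) (T(C, j) = (-3*√(j + j))*j = (-3*√2*√j)*j = -3*√2*j^(3/2))
1/(T(-130, 72) + 663152) = 1/(-3*√2*72^(3/2) + 663152) = 1/(-3*√2*432*√2 + 663152) = 1/(-2592 + 663152) = 1/660560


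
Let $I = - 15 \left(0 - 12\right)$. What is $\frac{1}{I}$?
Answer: $\frac{1}{180} \approx 0.0055556$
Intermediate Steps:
$I = 180$ ($I = \left(-15\right) \left(-12\right) = 180$)
$\frac{1}{I} = \frac{1}{180}$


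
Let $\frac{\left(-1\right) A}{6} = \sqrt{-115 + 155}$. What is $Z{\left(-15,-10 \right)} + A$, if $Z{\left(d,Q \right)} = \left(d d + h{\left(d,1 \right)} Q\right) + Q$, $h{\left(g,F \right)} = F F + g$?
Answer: $355 - 12 \sqrt{10} \approx 317.05$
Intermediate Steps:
$h{\left(g,F \right)} = g + F^{2}$ ($h{\left(g,F \right)} = F^{2} + g = g + F^{2}$)
$A = - 12 \sqrt{10}$ ($A = - 6 \sqrt{-115 + 155} = - 6 \sqrt{40} = - 6 \cdot 2 \sqrt{10} = - 12 \sqrt{10} \approx -37.947$)
$Z{\left(d,Q \right)} = Q + d^{2} + Q \left(1 + d\right)$ ($Z{\left(d,Q \right)} = \left(d d + \left(d + 1^{2}\right) Q\right) + Q = \left(d^{2} + \left(d + 1\right) Q\right) + Q = \left(d^{2} + \left(1 + d\right) Q\right) + Q = \left(d^{2} + Q \left(1 + d\right)\right) + Q = Q + d^{2} + Q \left(1 + d\right)$)
$Z{\left(-15,-10 \right)} + A = \left(-10 + \left(-15\right)^{2} - 10 \left(1 - 15\right)\right) - 12 \sqrt{10} = \left(-10 + 225 - -140\right) - 12 \sqrt{10} = \left(-10 + 225 + 140\right) - 12 \sqrt{10} = 355 - 12 \sqrt{10}$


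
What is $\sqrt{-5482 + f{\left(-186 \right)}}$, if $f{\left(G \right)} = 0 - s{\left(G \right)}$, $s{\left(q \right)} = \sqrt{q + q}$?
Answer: $\sqrt{-5482 - 2 i \sqrt{93}} \approx 0.1302 - 74.041 i$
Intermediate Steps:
$s{\left(q \right)} = \sqrt{2} \sqrt{q}$ ($s{\left(q \right)} = \sqrt{2 q} = \sqrt{2} \sqrt{q}$)
$f{\left(G \right)} = - \sqrt{2} \sqrt{G}$ ($f{\left(G \right)} = 0 - \sqrt{2} \sqrt{G} = - \sqrt{2} \sqrt{G}$)
$\sqrt{-5482 + f{\left(-186 \right)}} = \sqrt{-5482 - \sqrt{2} \sqrt{-186}} = \sqrt{-5482 - \sqrt{2} i \sqrt{186}} = \sqrt{-5482 - 2 i \sqrt{93}}$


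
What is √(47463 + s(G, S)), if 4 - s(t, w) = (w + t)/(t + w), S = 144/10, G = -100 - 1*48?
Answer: 9*√586 ≈ 217.87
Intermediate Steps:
G = -148 (G = -100 - 48 = -148)
S = 72/5 (S = 144*(⅒) = 72/5 ≈ 14.400)
s(t, w) = 3 (s(t, w) = 4 - (w + t)/(t + w) = 4 - (t + w)/(t + w) = 4 - 1*1 = 4 - 1 = 3)
√(47463 + s(G, S)) = √(47463 + 3) = √47466 = 9*√586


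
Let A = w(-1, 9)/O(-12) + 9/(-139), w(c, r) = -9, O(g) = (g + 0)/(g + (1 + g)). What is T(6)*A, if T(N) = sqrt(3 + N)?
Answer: -28881/556 ≈ -51.944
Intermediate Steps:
O(g) = g/(1 + 2*g)
A = -9627/556 (A = -9/((-12/(1 + 2*(-12)))) + 9/(-139) = -9/((-12/(1 - 24))) + 9*(-1/139) = -9/((-12/(-23))) - 9/139 = -9/((-12*(-1/23))) - 9/139 = -9/12/23 - 9/139 = -9*23/12 - 9/139 = -69/4 - 9/139 = -9627/556 ≈ -17.315)
T(6)*A = sqrt(3 + 6)*(-9627/556) = sqrt(9)*(-9627/556) = 3*(-9627/556) = -28881/556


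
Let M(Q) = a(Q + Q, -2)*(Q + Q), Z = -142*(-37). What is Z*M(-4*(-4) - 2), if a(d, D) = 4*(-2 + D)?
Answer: -2353792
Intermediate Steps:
a(d, D) = -8 + 4*D
Z = 5254
M(Q) = -32*Q (M(Q) = (-8 + 4*(-2))*(Q + Q) = (-8 - 8)*(2*Q) = -32*Q)
Z*M(-4*(-4) - 2) = 5254*(-32*(-4*(-4) - 2)) = 5254*(-32*(16 - 2)) = 5254*(-32*14) = 5254*(-448) = -2353792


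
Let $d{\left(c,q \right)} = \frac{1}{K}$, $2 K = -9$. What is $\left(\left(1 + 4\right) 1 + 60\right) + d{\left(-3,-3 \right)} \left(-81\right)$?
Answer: $83$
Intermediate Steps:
$K = - \frac{9}{2}$ ($K = \frac{1}{2} \left(-9\right) = - \frac{9}{2} \approx -4.5$)
$d{\left(c,q \right)} = - \frac{2}{9}$ ($d{\left(c,q \right)} = \frac{1}{- \frac{9}{2}} = - \frac{2}{9}$)
$\left(\left(1 + 4\right) 1 + 60\right) + d{\left(-3,-3 \right)} \left(-81\right) = \left(\left(1 + 4\right) 1 + 60\right) - -18 = \left(5 \cdot 1 + 60\right) + 18 = \left(5 + 60\right) + 18 = 65 + 18 = 83$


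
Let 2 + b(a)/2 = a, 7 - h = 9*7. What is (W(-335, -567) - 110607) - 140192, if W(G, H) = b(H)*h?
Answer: -187071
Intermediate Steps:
h = -56 (h = 7 - 9*7 = 7 - 1*63 = 7 - 63 = -56)
b(a) = -4 + 2*a
W(G, H) = 224 - 112*H (W(G, H) = (-4 + 2*H)*(-56) = 224 - 112*H)
(W(-335, -567) - 110607) - 140192 = ((224 - 112*(-567)) - 110607) - 140192 = ((224 + 63504) - 110607) - 140192 = (63728 - 110607) - 140192 = -46879 - 140192 = -187071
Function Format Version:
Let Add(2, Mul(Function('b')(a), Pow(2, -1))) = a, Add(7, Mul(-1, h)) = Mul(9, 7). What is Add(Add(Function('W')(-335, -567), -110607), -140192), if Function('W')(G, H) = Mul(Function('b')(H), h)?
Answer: -187071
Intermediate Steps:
h = -56 (h = Add(7, Mul(-1, Mul(9, 7))) = Add(7, Mul(-1, 63)) = Add(7, -63) = -56)
Function('b')(a) = Add(-4, Mul(2, a))
Function('W')(G, H) = Add(224, Mul(-112, H)) (Function('W')(G, H) = Mul(Add(-4, Mul(2, H)), -56) = Add(224, Mul(-112, H)))
Add(Add(Function('W')(-335, -567), -110607), -140192) = Add(Add(Add(224, Mul(-112, -567)), -110607), -140192) = Add(Add(Add(224, 63504), -110607), -140192) = Add(Add(63728, -110607), -140192) = Add(-46879, -140192) = -187071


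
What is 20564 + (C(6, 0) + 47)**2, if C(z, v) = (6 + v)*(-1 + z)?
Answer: 26493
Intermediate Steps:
C(z, v) = (-1 + z)*(6 + v)
20564 + (C(6, 0) + 47)**2 = 20564 + ((-6 - 1*0 + 6*6 + 0*6) + 47)**2 = 20564 + ((-6 + 0 + 36 + 0) + 47)**2 = 20564 + (30 + 47)**2 = 20564 + 77**2 = 20564 + 5929 = 26493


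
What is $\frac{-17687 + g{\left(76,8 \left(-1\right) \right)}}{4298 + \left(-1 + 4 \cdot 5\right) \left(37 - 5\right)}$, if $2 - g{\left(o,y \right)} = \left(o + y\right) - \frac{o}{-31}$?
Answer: $- \frac{550419}{152086} \approx -3.6191$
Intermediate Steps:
$g{\left(o,y \right)} = 2 - y - \frac{32 o}{31}$ ($g{\left(o,y \right)} = 2 - \left(\left(o + y\right) - \frac{o}{-31}\right) = 2 - \left(\left(o + y\right) - o \left(- \frac{1}{31}\right)\right) = 2 - \left(\left(o + y\right) - - \frac{o}{31}\right) = 2 - \left(\left(o + y\right) + \frac{o}{31}\right) = 2 - \left(y + \frac{32 o}{31}\right) = 2 - y - \frac{32 o}{31}$)
$\frac{-17687 + g{\left(76,8 \left(-1\right) \right)}}{4298 + \left(-1 + 4 \cdot 5\right) \left(37 - 5\right)} = \frac{-17687 - \left(\frac{2370}{31} - 8\right)}{4298 + \left(-1 + 4 \cdot 5\right) \left(37 - 5\right)} = \frac{-17687 - \frac{2122}{31}}{4298 + \left(-1 + 20\right) 32} = \frac{-17687 + \left(2 + 8 - \frac{2432}{31}\right)}{4298 + 19 \cdot 32} = \frac{-17687 - \frac{2122}{31}}{4298 + 608} = - \frac{550419}{31 \cdot 4906} = \left(- \frac{550419}{31}\right) \frac{1}{4906} = - \frac{550419}{152086}$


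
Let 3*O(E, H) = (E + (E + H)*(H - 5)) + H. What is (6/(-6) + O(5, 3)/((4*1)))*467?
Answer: -2335/3 ≈ -778.33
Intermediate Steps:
O(E, H) = E/3 + H/3 + (-5 + H)*(E + H)/3 (O(E, H) = ((E + (E + H)*(H - 5)) + H)/3 = ((E + (E + H)*(-5 + H)) + H)/3 = ((E + (-5 + H)*(E + H)) + H)/3 = (E + H + (-5 + H)*(E + H))/3 = E/3 + H/3 + (-5 + H)*(E + H)/3)
(6/(-6) + O(5, 3)/((4*1)))*467 = (6/(-6) + (-4/3*5 - 4/3*3 + (⅓)*3² + (⅓)*5*3)/((4*1)))*467 = (6*(-⅙) + (-20/3 - 4 + (⅓)*9 + 5)/4)*467 = (-1 + (-20/3 - 4 + 3 + 5)*(¼))*467 = (-1 - 8/3*¼)*467 = (-1 - ⅔)*467 = -5/3*467 = -2335/3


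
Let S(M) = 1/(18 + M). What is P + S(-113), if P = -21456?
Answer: -2038321/95 ≈ -21456.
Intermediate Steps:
P + S(-113) = -21456 + 1/(18 - 113) = -21456 + 1/(-95) = -21456 - 1/95 = -2038321/95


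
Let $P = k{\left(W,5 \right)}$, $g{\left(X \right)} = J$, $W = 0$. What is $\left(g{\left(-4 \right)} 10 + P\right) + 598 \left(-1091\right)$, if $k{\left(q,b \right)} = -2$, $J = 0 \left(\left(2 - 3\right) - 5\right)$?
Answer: $-652420$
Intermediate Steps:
$J = 0$ ($J = 0 \left(-1 - 5\right) = 0 \left(-6\right) = 0$)
$g{\left(X \right)} = 0$
$P = -2$
$\left(g{\left(-4 \right)} 10 + P\right) + 598 \left(-1091\right) = \left(0 \cdot 10 - 2\right) + 598 \left(-1091\right) = \left(0 - 2\right) - 652418 = -2 - 652418 = -652420$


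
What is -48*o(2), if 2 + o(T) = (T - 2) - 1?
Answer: 144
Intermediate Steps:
o(T) = -5 + T (o(T) = -2 + ((T - 2) - 1) = -2 + ((-2 + T) - 1) = -2 + (-3 + T) = -5 + T)
-48*o(2) = -48*(-5 + 2) = -48*(-3) = 144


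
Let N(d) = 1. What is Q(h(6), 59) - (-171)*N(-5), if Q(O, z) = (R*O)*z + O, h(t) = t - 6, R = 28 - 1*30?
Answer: 171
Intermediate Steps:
R = -2 (R = 28 - 30 = -2)
h(t) = -6 + t
Q(O, z) = O - 2*O*z (Q(O, z) = (-2*O)*z + O = -2*O*z + O = O - 2*O*z)
Q(h(6), 59) - (-171)*N(-5) = (-6 + 6)*(1 - 2*59) - (-171) = 0*(1 - 118) - 1*(-171) = 0*(-117) + 171 = 0 + 171 = 171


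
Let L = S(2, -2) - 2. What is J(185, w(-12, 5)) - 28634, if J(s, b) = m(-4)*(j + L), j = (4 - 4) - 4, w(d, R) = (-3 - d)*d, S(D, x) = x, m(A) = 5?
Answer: -28674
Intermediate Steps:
w(d, R) = d*(-3 - d)
j = -4 (j = 0 - 4 = -4)
L = -4 (L = -2 - 2 = -4)
J(s, b) = -40 (J(s, b) = 5*(-4 - 4) = 5*(-8) = -40)
J(185, w(-12, 5)) - 28634 = -40 - 28634 = -28674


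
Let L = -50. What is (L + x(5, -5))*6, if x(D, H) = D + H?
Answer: -300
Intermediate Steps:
(L + x(5, -5))*6 = (-50 + (5 - 5))*6 = (-50 + 0)*6 = -50*6 = -300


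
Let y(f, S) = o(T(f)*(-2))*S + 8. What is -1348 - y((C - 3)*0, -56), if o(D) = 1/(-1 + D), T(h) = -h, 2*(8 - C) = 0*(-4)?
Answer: -1412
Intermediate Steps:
C = 8 (C = 8 - 0*(-4) = 8 - 1/2*0 = 8 + 0 = 8)
y(f, S) = 8 + S/(-1 + 2*f) (y(f, S) = S/(-1 - f*(-2)) + 8 = S/(-1 + 2*f) + 8 = 8 + S/(-1 + 2*f))
-1348 - y((C - 3)*0, -56) = -1348 - (8 - 1*(-56) - 16*(8 - 3)*0)/(1 - 2*(8 - 3)*0) = -1348 - (8 + 56 - 80*0)/(1 - 10*0) = -1348 - (8 + 56 - 16*0)/(1 - 2*0) = -1348 - (8 + 56 + 0)/(1 + 0) = -1348 - 64/1 = -1348 - 64 = -1412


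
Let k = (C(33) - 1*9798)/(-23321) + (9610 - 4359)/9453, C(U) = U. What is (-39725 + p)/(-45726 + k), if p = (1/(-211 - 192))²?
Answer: 711149369404724706/818560686323607149 ≈ 0.86878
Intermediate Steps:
p = 1/162409 (p = (1/(-403))² = (-1/403)² = 1/162409 ≈ 6.1573e-6)
k = 214767116/220453413 (k = (33 - 1*9798)/(-23321) + (9610 - 4359)/9453 = (33 - 9798)*(-1/23321) + 5251*(1/9453) = -9765*(-1/23321) + 5251/9453 = 9765/23321 + 5251/9453 = 214767116/220453413 ≈ 0.97421)
(-39725 + p)/(-45726 + k) = (-39725 + 1/162409)/(-45726 + 214767116/220453413) = -6451697524/(162409*(-10080237995722/220453413)) = -6451697524/162409*(-220453413/10080237995722) = 711149369404724706/818560686323607149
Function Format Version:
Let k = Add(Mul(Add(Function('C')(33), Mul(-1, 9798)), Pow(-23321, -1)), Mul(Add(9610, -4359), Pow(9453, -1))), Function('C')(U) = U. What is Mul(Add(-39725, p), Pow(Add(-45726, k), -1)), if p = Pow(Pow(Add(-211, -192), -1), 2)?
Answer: Rational(711149369404724706, 818560686323607149) ≈ 0.86878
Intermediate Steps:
p = Rational(1, 162409) (p = Pow(Pow(-403, -1), 2) = Pow(Rational(-1, 403), 2) = Rational(1, 162409) ≈ 6.1573e-6)
k = Rational(214767116, 220453413) (k = Add(Mul(Add(33, Mul(-1, 9798)), Pow(-23321, -1)), Mul(Add(9610, -4359), Pow(9453, -1))) = Add(Mul(Add(33, -9798), Rational(-1, 23321)), Mul(5251, Rational(1, 9453))) = Add(Mul(-9765, Rational(-1, 23321)), Rational(5251, 9453)) = Add(Rational(9765, 23321), Rational(5251, 9453)) = Rational(214767116, 220453413) ≈ 0.97421)
Mul(Add(-39725, p), Pow(Add(-45726, k), -1)) = Mul(Add(-39725, Rational(1, 162409)), Pow(Add(-45726, Rational(214767116, 220453413)), -1)) = Mul(Rational(-6451697524, 162409), Pow(Rational(-10080237995722, 220453413), -1)) = Mul(Rational(-6451697524, 162409), Rational(-220453413, 10080237995722)) = Rational(711149369404724706, 818560686323607149)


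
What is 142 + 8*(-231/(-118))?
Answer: 9302/59 ≈ 157.66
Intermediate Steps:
142 + 8*(-231/(-118)) = 142 + 8*(-231*(-1/118)) = 142 + 8*(231/118) = 142 + 924/59 = 9302/59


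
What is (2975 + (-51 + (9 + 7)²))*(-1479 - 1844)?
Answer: -10567140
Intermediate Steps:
(2975 + (-51 + (9 + 7)²))*(-1479 - 1844) = (2975 + (-51 + 16²))*(-3323) = (2975 + (-51 + 256))*(-3323) = (2975 + 205)*(-3323) = 3180*(-3323) = -10567140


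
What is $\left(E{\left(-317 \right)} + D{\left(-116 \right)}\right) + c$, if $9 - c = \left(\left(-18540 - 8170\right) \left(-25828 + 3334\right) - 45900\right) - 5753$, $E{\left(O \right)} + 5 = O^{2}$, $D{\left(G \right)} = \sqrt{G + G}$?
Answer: $-600662594 + 2 i \sqrt{58} \approx -6.0066 \cdot 10^{8} + 15.232 i$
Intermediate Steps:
$D{\left(G \right)} = \sqrt{2} \sqrt{G}$ ($D{\left(G \right)} = \sqrt{2 G} = \sqrt{2} \sqrt{G}$)
$E{\left(O \right)} = -5 + O^{2}$
$c = -600763078$ ($c = 9 - \left(\left(\left(-18540 - 8170\right) \left(-25828 + 3334\right) - 45900\right) - 5753\right) = 9 - \left(\left(\left(-26710\right) \left(-22494\right) - 45900\right) - 5753\right) = 9 - \left(\left(600814740 - 45900\right) - 5753\right) = 9 - \left(600768840 - 5753\right) = 9 - 600763087 = -600763078$)
$\left(E{\left(-317 \right)} + D{\left(-116 \right)}\right) + c = \left(\left(-5 + \left(-317\right)^{2}\right) + \sqrt{2} \sqrt{-116}\right) - 600763078 = \left(\left(-5 + 100489\right) + \sqrt{2} \cdot 2 i \sqrt{29}\right) - 600763078 = \left(100484 + 2 i \sqrt{58}\right) - 600763078 = -600662594 + 2 i \sqrt{58}$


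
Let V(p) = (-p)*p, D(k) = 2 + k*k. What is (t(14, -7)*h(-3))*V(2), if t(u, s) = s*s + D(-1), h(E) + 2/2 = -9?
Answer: 2080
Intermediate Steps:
D(k) = 2 + k**2
h(E) = -10 (h(E) = -1 - 9 = -10)
t(u, s) = 3 + s**2 (t(u, s) = s*s + (2 + (-1)**2) = s**2 + (2 + 1) = s**2 + 3 = 3 + s**2)
V(p) = -p**2
(t(14, -7)*h(-3))*V(2) = ((3 + (-7)**2)*(-10))*(-1*2**2) = ((3 + 49)*(-10))*(-1*4) = (52*(-10))*(-4) = -520*(-4) = 2080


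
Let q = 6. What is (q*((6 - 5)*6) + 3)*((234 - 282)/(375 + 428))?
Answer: -1872/803 ≈ -2.3313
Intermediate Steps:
(q*((6 - 5)*6) + 3)*((234 - 282)/(375 + 428)) = (6*((6 - 5)*6) + 3)*((234 - 282)/(375 + 428)) = (6*(1*6) + 3)*(-48/803) = (6*6 + 3)*(-48*1/803) = (36 + 3)*(-48/803) = 39*(-48/803) = -1872/803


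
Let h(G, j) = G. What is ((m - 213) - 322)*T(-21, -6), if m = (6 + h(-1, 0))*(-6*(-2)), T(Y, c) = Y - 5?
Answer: 12350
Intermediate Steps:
T(Y, c) = -5 + Y
m = 60 (m = (6 - 1)*(-6*(-2)) = 5*12 = 60)
((m - 213) - 322)*T(-21, -6) = ((60 - 213) - 322)*(-5 - 21) = (-153 - 322)*(-26) = -475*(-26) = 12350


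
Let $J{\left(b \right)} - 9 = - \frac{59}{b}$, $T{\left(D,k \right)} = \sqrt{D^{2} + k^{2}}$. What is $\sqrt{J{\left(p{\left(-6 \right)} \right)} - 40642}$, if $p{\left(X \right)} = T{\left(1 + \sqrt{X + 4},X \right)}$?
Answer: $\sqrt{-40633 - \frac{59}{\sqrt{35 + 2 i \sqrt{2}}}} \approx 0.001 + 201.6 i$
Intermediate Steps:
$p{\left(X \right)} = \sqrt{X^{2} + \left(1 + \sqrt{4 + X}\right)^{2}}$ ($p{\left(X \right)} = \sqrt{\left(1 + \sqrt{X + 4}\right)^{2} + X^{2}} = \sqrt{\left(1 + \sqrt{4 + X}\right)^{2} + X^{2}} = \sqrt{X^{2} + \left(1 + \sqrt{4 + X}\right)^{2}}$)
$J{\left(b \right)} = 9 - \frac{59}{b}$
$\sqrt{J{\left(p{\left(-6 \right)} \right)} - 40642} = \sqrt{\left(9 - \frac{59}{\sqrt{\left(-6\right)^{2} + \left(1 + \sqrt{4 - 6}\right)^{2}}}\right) - 40642} = \sqrt{\left(9 - \frac{59}{\sqrt{36 + \left(1 + \sqrt{-2}\right)^{2}}}\right) - 40642} = \sqrt{\left(9 - \frac{59}{\sqrt{36 + \left(1 + i \sqrt{2}\right)^{2}}}\right) - 40642} = \sqrt{-40633 - \frac{59}{\sqrt{36 + \left(1 + i \sqrt{2}\right)^{2}}}}$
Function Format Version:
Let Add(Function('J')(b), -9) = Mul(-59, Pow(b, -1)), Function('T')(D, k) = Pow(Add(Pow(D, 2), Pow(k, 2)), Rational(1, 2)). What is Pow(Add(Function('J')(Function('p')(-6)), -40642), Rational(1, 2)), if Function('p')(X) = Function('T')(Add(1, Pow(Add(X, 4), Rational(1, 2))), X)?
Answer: Pow(Add(-40633, Mul(-59, Pow(Add(35, Mul(2, I, Pow(2, Rational(1, 2)))), Rational(-1, 2)))), Rational(1, 2)) ≈ Add(0.001, Mul(201.60, I))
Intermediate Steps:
Function('p')(X) = Pow(Add(Pow(X, 2), Pow(Add(1, Pow(Add(4, X), Rational(1, 2))), 2)), Rational(1, 2)) (Function('p')(X) = Pow(Add(Pow(Add(1, Pow(Add(X, 4), Rational(1, 2))), 2), Pow(X, 2)), Rational(1, 2)) = Pow(Add(Pow(Add(1, Pow(Add(4, X), Rational(1, 2))), 2), Pow(X, 2)), Rational(1, 2)) = Pow(Add(Pow(X, 2), Pow(Add(1, Pow(Add(4, X), Rational(1, 2))), 2)), Rational(1, 2)))
Function('J')(b) = Add(9, Mul(-59, Pow(b, -1)))
Pow(Add(Function('J')(Function('p')(-6)), -40642), Rational(1, 2)) = Pow(Add(Add(9, Mul(-59, Pow(Pow(Add(Pow(-6, 2), Pow(Add(1, Pow(Add(4, -6), Rational(1, 2))), 2)), Rational(1, 2)), -1))), -40642), Rational(1, 2)) = Pow(Add(Add(9, Mul(-59, Pow(Pow(Add(36, Pow(Add(1, Pow(-2, Rational(1, 2))), 2)), Rational(1, 2)), -1))), -40642), Rational(1, 2)) = Pow(Add(Add(9, Mul(-59, Pow(Pow(Add(36, Pow(Add(1, Mul(I, Pow(2, Rational(1, 2)))), 2)), Rational(1, 2)), -1))), -40642), Rational(1, 2)) = Pow(Add(Add(9, Mul(-59, Pow(Add(36, Pow(Add(1, Mul(I, Pow(2, Rational(1, 2)))), 2)), Rational(-1, 2)))), -40642), Rational(1, 2)) = Pow(Add(-40633, Mul(-59, Pow(Add(36, Pow(Add(1, Mul(I, Pow(2, Rational(1, 2)))), 2)), Rational(-1, 2)))), Rational(1, 2))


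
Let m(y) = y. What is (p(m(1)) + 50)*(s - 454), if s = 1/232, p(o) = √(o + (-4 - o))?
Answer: -2633175/116 - 105327*I/116 ≈ -22700.0 - 907.99*I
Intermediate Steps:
p(o) = 2*I (p(o) = √(-4) = 2*I)
s = 1/232 ≈ 0.0043103
(p(m(1)) + 50)*(s - 454) = (2*I + 50)*(1/232 - 454) = (50 + 2*I)*(-105327/232) = -2633175/116 - 105327*I/116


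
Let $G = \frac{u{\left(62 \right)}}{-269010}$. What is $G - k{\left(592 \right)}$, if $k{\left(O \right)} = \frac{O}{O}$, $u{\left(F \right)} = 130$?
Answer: $- \frac{26914}{26901} \approx -1.0005$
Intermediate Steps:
$G = - \frac{13}{26901}$ ($G = \frac{130}{-269010} = 130 \left(- \frac{1}{269010}\right) = - \frac{13}{26901} \approx -0.00048325$)
$k{\left(O \right)} = 1$
$G - k{\left(592 \right)} = - \frac{13}{26901} - 1 = - \frac{26914}{26901}$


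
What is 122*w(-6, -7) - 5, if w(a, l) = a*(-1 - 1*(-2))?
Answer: -737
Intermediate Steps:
w(a, l) = a (w(a, l) = a*(-1 + 2) = a*1 = a)
122*w(-6, -7) - 5 = 122*(-6) - 5 = -732 - 5 = -737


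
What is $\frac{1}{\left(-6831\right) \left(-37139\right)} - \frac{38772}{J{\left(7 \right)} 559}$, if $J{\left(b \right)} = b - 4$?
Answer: $- \frac{3278773681757}{141816348531} \approx -23.12$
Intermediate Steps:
$J{\left(b \right)} = -4 + b$ ($J{\left(b \right)} = b - 4 = -4 + b$)
$\frac{1}{\left(-6831\right) \left(-37139\right)} - \frac{38772}{J{\left(7 \right)} 559} = \frac{1}{\left(-6831\right) \left(-37139\right)} - \frac{38772}{\left(-4 + 7\right) 559} = \left(- \frac{1}{6831}\right) \left(- \frac{1}{37139}\right) - \frac{38772}{3 \cdot 559} = \frac{1}{253696509} - \frac{38772}{1677} = \frac{1}{253696509} - \frac{12924}{559} = - \frac{3278773681757}{141816348531}$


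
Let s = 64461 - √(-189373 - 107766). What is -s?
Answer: -64461 + I*√297139 ≈ -64461.0 + 545.1*I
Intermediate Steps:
s = 64461 - I*√297139 (s = 64461 - √(-297139) = 64461 - I*√297139 ≈ 64461.0 - 545.1*I)
-s = -(64461 - I*√297139) = -64461 + I*√297139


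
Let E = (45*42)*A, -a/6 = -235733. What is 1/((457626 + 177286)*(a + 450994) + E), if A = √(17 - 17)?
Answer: 1/1184359765504 ≈ 8.4434e-13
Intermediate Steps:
a = 1414398 (a = -6*(-235733) = 1414398)
A = 0 (A = √0 = 0)
E = 0 (E = (45*42)*0 = 1890*0 = 0)
1/((457626 + 177286)*(a + 450994) + E) = 1/((457626 + 177286)*(1414398 + 450994) + 0) = 1/(634912*1865392 + 0) = 1/(1184359765504 + 0) = 1/1184359765504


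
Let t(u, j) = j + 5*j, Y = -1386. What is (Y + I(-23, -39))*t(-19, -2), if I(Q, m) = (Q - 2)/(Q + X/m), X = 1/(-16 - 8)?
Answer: 357756264/21527 ≈ 16619.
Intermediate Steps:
X = -1/24 (X = 1/(-24) = -1/24 ≈ -0.041667)
t(u, j) = 6*j
I(Q, m) = (-2 + Q)/(Q - 1/(24*m)) (I(Q, m) = (Q - 2)/(Q - 1/(24*m)) = (-2 + Q)/(Q - 1/(24*m)))
(Y + I(-23, -39))*t(-19, -2) = (-1386 + 24*(-39)*(-2 - 23)/(-1 + 24*(-23)*(-39)))*(6*(-2)) = (-1386 + 24*(-39)*(-25)/(-1 + 21528))*(-12) = (-1386 + 24*(-39)*(-25)/21527)*(-12) = (-1386 + 24*(-39)*(1/21527)*(-25))*(-12) = (-1386 + 23400/21527)*(-12) = -29813022/21527*(-12) = 357756264/21527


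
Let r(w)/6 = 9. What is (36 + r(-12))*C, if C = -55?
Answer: -4950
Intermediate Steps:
r(w) = 54 (r(w) = 6*9 = 54)
(36 + r(-12))*C = (36 + 54)*(-55) = 90*(-55) = -4950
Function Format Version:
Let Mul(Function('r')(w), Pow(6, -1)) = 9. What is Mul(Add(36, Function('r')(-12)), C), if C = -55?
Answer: -4950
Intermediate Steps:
Function('r')(w) = 54 (Function('r')(w) = Mul(6, 9) = 54)
Mul(Add(36, Function('r')(-12)), C) = Mul(Add(36, 54), -55) = Mul(90, -55) = -4950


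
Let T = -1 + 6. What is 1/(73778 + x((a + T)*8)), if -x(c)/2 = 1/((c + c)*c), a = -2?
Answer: 576/42496127 ≈ 1.3554e-5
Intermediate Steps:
T = 5
x(c) = -1/c² (x(c) = -2/((c + c)*c) = -2/((2*c)*c) = -2*1/(2*c)/c = -1/c²)
1/(73778 + x((a + T)*8)) = 1/(73778 - 1/((-2 + 5)*8)²) = 1/(73778 - 1/(3*8)²) = 1/(73778 - 1/24²) = 1/(73778 - 1*1/576) = 1/(73778 - 1/576) = 1/(42496127/576) = 576/42496127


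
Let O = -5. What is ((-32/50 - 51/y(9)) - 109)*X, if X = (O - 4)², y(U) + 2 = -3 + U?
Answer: -991359/100 ≈ -9913.6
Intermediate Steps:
y(U) = -5 + U (y(U) = -2 + (-3 + U) = -5 + U)
X = 81 (X = (-5 - 4)² = (-9)² = 81)
((-32/50 - 51/y(9)) - 109)*X = ((-32/50 - 51/(-5 + 9)) - 109)*81 = ((-32*1/50 - 51/4) - 109)*81 = ((-16/25 - 51*¼) - 109)*81 = ((-16/25 - 51/4) - 109)*81 = (-1339/100 - 109)*81 = -12239/100*81 = -991359/100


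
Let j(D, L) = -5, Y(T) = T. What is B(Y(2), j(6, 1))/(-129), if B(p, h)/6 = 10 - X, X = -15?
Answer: -50/43 ≈ -1.1628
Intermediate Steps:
B(p, h) = 150 (B(p, h) = 6*(10 - 1*(-15)) = 6*(10 + 15) = 6*25 = 150)
B(Y(2), j(6, 1))/(-129) = 150/(-129) = 150*(-1/129) = -50/43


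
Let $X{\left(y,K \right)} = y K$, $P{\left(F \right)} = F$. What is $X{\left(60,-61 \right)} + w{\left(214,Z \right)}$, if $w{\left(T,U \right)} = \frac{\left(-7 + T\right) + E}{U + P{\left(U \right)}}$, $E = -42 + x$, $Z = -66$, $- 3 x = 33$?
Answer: $- \frac{21967}{6} \approx -3661.2$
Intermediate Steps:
$x = -11$ ($x = \left(- \frac{1}{3}\right) 33 = -11$)
$E = -53$ ($E = -42 - 11 = -53$)
$w{\left(T,U \right)} = \frac{-60 + T}{2 U}$ ($w{\left(T,U \right)} = \frac{\left(-7 + T\right) - 53}{U + U} = \frac{-60 + T}{2 U}$)
$X{\left(y,K \right)} = K y$
$X{\left(60,-61 \right)} + w{\left(214,Z \right)} = \left(-61\right) 60 + \frac{-60 + 214}{2 \left(-66\right)} = -3660 + \frac{1}{2} \left(- \frac{1}{66}\right) 154 = -3660 - \frac{7}{6} = - \frac{21967}{6}$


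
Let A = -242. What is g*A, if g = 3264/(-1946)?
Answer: 394944/973 ≈ 405.90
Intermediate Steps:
g = -1632/973 (g = 3264*(-1/1946) = -1632/973 ≈ -1.6773)
g*A = -1632/973*(-242) = 394944/973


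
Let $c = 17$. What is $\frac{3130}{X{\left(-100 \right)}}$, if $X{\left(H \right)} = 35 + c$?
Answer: $\frac{1565}{26} \approx 60.192$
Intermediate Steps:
$X{\left(H \right)} = 52$ ($X{\left(H \right)} = 35 + 17 = 52$)
$\frac{3130}{X{\left(-100 \right)}} = \frac{3130}{52} = 3130 \cdot \frac{1}{52} = \frac{1565}{26}$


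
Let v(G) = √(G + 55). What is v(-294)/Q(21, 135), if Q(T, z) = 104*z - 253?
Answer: I*√239/13787 ≈ 0.0011213*I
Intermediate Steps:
Q(T, z) = -253 + 104*z
v(G) = √(55 + G)
v(-294)/Q(21, 135) = √(55 - 294)/(-253 + 104*135) = √(-239)/(-253 + 14040) = (I*√239)/13787 = (I*√239)*(1/13787) = I*√239/13787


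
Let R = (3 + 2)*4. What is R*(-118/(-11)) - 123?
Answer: 1007/11 ≈ 91.545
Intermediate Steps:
R = 20 (R = 5*4 = 20)
R*(-118/(-11)) - 123 = 20*(-118/(-11)) - 123 = 20*(-118*(-1/11)) - 123 = 20*(118/11) - 123 = 2360/11 - 123 = 1007/11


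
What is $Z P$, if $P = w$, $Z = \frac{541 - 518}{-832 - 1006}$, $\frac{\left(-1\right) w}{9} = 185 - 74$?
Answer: $\frac{22977}{1838} \approx 12.501$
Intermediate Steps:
$w = -999$ ($w = - 9 \left(185 - 74\right) = \left(-9\right) 111 = -999$)
$Z = - \frac{23}{1838}$ ($Z = \frac{23}{-832 - 1006} = \frac{23}{-1838} = 23 \left(- \frac{1}{1838}\right) = - \frac{23}{1838} \approx -0.012514$)
$P = -999$
$Z P = \left(- \frac{23}{1838}\right) \left(-999\right) = \frac{22977}{1838}$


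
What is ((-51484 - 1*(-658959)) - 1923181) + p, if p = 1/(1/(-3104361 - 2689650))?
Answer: -7109717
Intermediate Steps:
p = -5794011 (p = 1/(1/(-5794011)) = 1/(-1/5794011) = -5794011)
((-51484 - 1*(-658959)) - 1923181) + p = ((-51484 - 1*(-658959)) - 1923181) - 5794011 = ((-51484 + 658959) - 1923181) - 5794011 = (607475 - 1923181) - 5794011 = -1315706 - 5794011 = -7109717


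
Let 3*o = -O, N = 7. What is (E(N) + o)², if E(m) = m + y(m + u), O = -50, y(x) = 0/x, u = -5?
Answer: 5041/9 ≈ 560.11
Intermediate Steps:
y(x) = 0
E(m) = m (E(m) = m + 0 = m)
o = 50/3 (o = (-1*(-50))/3 = (⅓)*50 = 50/3 ≈ 16.667)
(E(N) + o)² = (7 + 50/3)² = (71/3)² = 5041/9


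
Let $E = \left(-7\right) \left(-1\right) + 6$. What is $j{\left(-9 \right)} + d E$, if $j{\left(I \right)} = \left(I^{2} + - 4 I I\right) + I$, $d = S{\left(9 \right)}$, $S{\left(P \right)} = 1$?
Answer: $-239$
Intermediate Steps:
$d = 1$
$E = 13$ ($E = 7 + 6 = 13$)
$j{\left(I \right)} = I - 3 I^{2}$ ($j{\left(I \right)} = \left(I^{2} - 4 I^{2}\right) + I = - 3 I^{2} + I = I - 3 I^{2}$)
$j{\left(-9 \right)} + d E = - 9 \left(1 - -27\right) + 1 \cdot 13 = - 9 \left(1 + 27\right) + 13 = \left(-9\right) 28 + 13 = -252 + 13 = -239$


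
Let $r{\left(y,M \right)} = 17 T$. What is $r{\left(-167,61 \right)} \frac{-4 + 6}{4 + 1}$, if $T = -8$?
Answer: $- \frac{272}{5} \approx -54.4$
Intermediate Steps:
$r{\left(y,M \right)} = -136$ ($r{\left(y,M \right)} = 17 \left(-8\right) = -136$)
$r{\left(-167,61 \right)} \frac{-4 + 6}{4 + 1} = - 136 \frac{-4 + 6}{4 + 1} = - 136 \cdot \frac{2}{5} = - 136 \cdot 2 \cdot \frac{1}{5} = \left(-136\right) \frac{2}{5} = - \frac{272}{5}$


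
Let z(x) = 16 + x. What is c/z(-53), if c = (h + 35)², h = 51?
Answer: -7396/37 ≈ -199.89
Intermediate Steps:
c = 7396 (c = (51 + 35)² = 86² = 7396)
c/z(-53) = 7396/(16 - 53) = 7396/(-37) = 7396*(-1/37) = -7396/37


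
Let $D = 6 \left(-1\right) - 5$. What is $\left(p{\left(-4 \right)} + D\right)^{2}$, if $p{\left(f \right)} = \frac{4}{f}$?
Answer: $144$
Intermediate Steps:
$D = -11$ ($D = -6 - 5 = -11$)
$\left(p{\left(-4 \right)} + D\right)^{2} = \left(\frac{4}{-4} - 11\right)^{2} = \left(4 \left(- \frac{1}{4}\right) - 11\right)^{2} = \left(-1 - 11\right)^{2} = \left(-12\right)^{2} = 144$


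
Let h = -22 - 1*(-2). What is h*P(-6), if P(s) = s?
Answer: 120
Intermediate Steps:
h = -20 (h = -22 + 2 = -20)
h*P(-6) = -20*(-6) = 120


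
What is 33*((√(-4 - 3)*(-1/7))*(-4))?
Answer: 132*I*√7/7 ≈ 49.891*I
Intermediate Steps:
33*((√(-4 - 3)*(-1/7))*(-4)) = 33*((√(-7)*(-1*⅐))*(-4)) = 33*(((I*√7)*(-⅐))*(-4)) = 33*(-I*√7/7*(-4)) = 33*(4*I*√7/7) = 132*I*√7/7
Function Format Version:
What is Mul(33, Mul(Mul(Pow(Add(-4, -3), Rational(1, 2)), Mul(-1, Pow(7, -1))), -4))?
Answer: Mul(Rational(132, 7), I, Pow(7, Rational(1, 2))) ≈ Mul(49.891, I)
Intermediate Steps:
Mul(33, Mul(Mul(Pow(Add(-4, -3), Rational(1, 2)), Mul(-1, Pow(7, -1))), -4)) = Mul(33, Mul(Mul(Pow(-7, Rational(1, 2)), Mul(-1, Rational(1, 7))), -4)) = Mul(33, Mul(Mul(Mul(I, Pow(7, Rational(1, 2))), Rational(-1, 7)), -4)) = Mul(33, Mul(Mul(Rational(-1, 7), I, Pow(7, Rational(1, 2))), -4)) = Mul(33, Mul(Rational(4, 7), I, Pow(7, Rational(1, 2)))) = Mul(Rational(132, 7), I, Pow(7, Rational(1, 2)))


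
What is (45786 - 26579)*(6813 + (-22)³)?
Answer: -73658845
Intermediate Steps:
(45786 - 26579)*(6813 + (-22)³) = 19207*(6813 - 10648) = 19207*(-3835) = -73658845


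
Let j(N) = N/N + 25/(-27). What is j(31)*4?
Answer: 8/27 ≈ 0.29630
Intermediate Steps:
j(N) = 2/27 (j(N) = 1 + 25*(-1/27) = 1 - 25/27 = 2/27)
j(31)*4 = (2/27)*4 = 8/27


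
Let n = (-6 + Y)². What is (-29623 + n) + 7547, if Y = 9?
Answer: -22067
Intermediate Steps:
n = 9 (n = (-6 + 9)² = 3² = 9)
(-29623 + n) + 7547 = (-29623 + 9) + 7547 = -29614 + 7547 = -22067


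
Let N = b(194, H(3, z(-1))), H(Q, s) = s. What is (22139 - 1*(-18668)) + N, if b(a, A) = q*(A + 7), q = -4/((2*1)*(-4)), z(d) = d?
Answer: 40810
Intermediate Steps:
q = ½ (q = -4/(2*(-4)) = -4/(-8) = -4*(-⅛) = ½ ≈ 0.50000)
b(a, A) = 7/2 + A/2 (b(a, A) = (A + 7)/2 = (7 + A)/2 = 7/2 + A/2)
N = 3 (N = 7/2 + (½)*(-1) = 7/2 - ½ = 3)
(22139 - 1*(-18668)) + N = (22139 - 1*(-18668)) + 3 = (22139 + 18668) + 3 = 40807 + 3 = 40810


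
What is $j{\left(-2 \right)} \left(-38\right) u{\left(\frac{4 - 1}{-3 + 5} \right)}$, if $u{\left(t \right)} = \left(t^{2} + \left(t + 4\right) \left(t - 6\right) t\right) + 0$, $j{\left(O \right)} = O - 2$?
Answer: $-5301$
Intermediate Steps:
$j{\left(O \right)} = -2 + O$
$u{\left(t \right)} = t^{2} + t \left(-6 + t\right) \left(4 + t\right)$ ($u{\left(t \right)} = \left(t^{2} + \left(4 + t\right) \left(-6 + t\right) t\right) + 0 = \left(t^{2} + \left(-6 + t\right) \left(4 + t\right) t\right) + 0 = \left(t^{2} + t \left(-6 + t\right) \left(4 + t\right)\right) + 0 = t^{2} + t \left(-6 + t\right) \left(4 + t\right)$)
$j{\left(-2 \right)} \left(-38\right) u{\left(\frac{4 - 1}{-3 + 5} \right)} = \left(-2 - 2\right) \left(-38\right) \frac{4 - 1}{-3 + 5} \left(-24 + \left(\frac{4 - 1}{-3 + 5}\right)^{2} - \frac{4 - 1}{-3 + 5}\right) = \left(-4\right) \left(-38\right) \frac{3}{2} \left(-24 + \left(\frac{3}{2}\right)^{2} - \frac{3}{2}\right) = 152 \cdot 3 \cdot \frac{1}{2} \left(-24 + \left(3 \cdot \frac{1}{2}\right)^{2} - 3 \cdot \frac{1}{2}\right) = 152 \frac{3 \left(-24 + \left(\frac{3}{2}\right)^{2} - \frac{3}{2}\right)}{2} = 152 \frac{3 \left(-24 + \frac{9}{4} - \frac{3}{2}\right)}{2} = 152 \cdot \frac{3}{2} \left(- \frac{93}{4}\right) = 152 \left(- \frac{279}{8}\right) = -5301$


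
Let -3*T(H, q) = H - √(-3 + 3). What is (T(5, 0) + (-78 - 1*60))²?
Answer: 175561/9 ≈ 19507.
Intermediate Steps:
T(H, q) = -H/3 (T(H, q) = -(H - √(-3 + 3))/3 = -(H - √0)/3 = -(H - 1*0)/3 = -(H + 0)/3 = -H/3)
(T(5, 0) + (-78 - 1*60))² = (-⅓*5 + (-78 - 1*60))² = (-5/3 + (-78 - 60))² = (-5/3 - 138)² = (-419/3)² = 175561/9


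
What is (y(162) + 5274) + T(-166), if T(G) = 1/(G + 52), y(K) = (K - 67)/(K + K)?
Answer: 32468495/6156 ≈ 5274.3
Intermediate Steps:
y(K) = (-67 + K)/(2*K) (y(K) = (-67 + K)/((2*K)) = (-67 + K)*(1/(2*K)) = (-67 + K)/(2*K))
T(G) = 1/(52 + G)
(y(162) + 5274) + T(-166) = ((½)*(-67 + 162)/162 + 5274) + 1/(52 - 166) = ((½)*(1/162)*95 + 5274) + 1/(-114) = (95/324 + 5274) - 1/114 = 1708871/324 - 1/114 = 32468495/6156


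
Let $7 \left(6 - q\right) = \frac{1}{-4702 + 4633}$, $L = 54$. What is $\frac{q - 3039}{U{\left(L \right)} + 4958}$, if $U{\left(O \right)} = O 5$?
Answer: $- \frac{732469}{1262562} \approx -0.58014$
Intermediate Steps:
$U{\left(O \right)} = 5 O$
$q = \frac{2899}{483}$ ($q = 6 - \frac{1}{7 \left(-4702 + 4633\right)} = 6 - \frac{1}{7 \left(-69\right)} = 6 - - \frac{1}{483} = 6 + \frac{1}{483} = \frac{2899}{483} \approx 6.0021$)
$\frac{q - 3039}{U{\left(L \right)} + 4958} = \frac{\frac{2899}{483} - 3039}{5 \cdot 54 + 4958} = - \frac{1464938}{483 \left(270 + 4958\right)} = - \frac{1464938}{483 \cdot 5228} = \left(- \frac{1464938}{483}\right) \frac{1}{5228} = - \frac{732469}{1262562}$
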